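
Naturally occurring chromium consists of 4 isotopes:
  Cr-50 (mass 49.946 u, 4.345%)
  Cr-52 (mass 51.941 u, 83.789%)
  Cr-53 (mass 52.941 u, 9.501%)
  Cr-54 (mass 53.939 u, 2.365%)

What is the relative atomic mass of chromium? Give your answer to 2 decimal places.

Average mass = Σ (abundance × isotope mass) = 0.04345 × 49.946 + 0.83789 × 51.941 + 0.09501 × 52.941 + 0.02365 × 53.939
= 2.1702 + 43.5208 + 5.0299 + 1.2757 = 51.9966 u

52.00 u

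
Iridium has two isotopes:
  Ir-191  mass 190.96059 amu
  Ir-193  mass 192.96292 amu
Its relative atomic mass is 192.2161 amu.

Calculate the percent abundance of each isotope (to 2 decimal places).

Ir-191: 37.30%, Ir-193: 62.70%

Writing the weighted mean with unknown fraction x of Ir-191:
190.96059·x + 192.96292·(1 − x) = 192.2161
(190.96059 − 192.96292)·x = 192.2161 − 192.96292
x = -0.74682 / -2.00233 = 0.37298 → 37.30% Ir-191, 62.70% Ir-193.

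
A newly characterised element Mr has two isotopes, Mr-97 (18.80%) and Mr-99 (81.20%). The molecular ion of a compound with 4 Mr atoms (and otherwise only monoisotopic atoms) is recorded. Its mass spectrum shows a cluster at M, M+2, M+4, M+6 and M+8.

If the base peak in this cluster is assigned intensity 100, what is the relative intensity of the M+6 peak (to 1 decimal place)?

(0.1880 + 0.8120)^4 gives M 0.0012, M+2 0.0216, M+4 0.1398, M+6 0.4026, M+8 0.4347; the largest is M+8.
P(M+8) = C(4,4) × 0.1880^0 × 0.8120^4 = 1 × 1.0000 × 0.43473451 = 0.434735 (base)
P(M+6) = C(4,3) × 0.1880^1 × 0.8120^3 = 4 × 0.1880 × 0.53538733 = 0.402611
Relative intensity = 0.402611 / 0.434735 × 100 = 92.6

92.6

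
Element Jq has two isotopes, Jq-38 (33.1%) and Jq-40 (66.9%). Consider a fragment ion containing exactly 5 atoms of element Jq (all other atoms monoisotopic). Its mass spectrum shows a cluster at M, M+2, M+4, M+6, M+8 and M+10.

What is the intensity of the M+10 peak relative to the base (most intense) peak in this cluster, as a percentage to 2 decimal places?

(0.331 + 0.669)^5 gives M 0.0040, M+2 0.0402, M+4 0.1623, M+6 0.3280, M+8 0.3315, M+10 0.1340; the largest is M+8.
P(M+8) = C(5,4) × 0.331^1 × 0.669^4 = 5 × 0.3310 × 0.20031085 = 0.331514 (base)
P(M+10) = C(5,5) × 0.331^0 × 0.669^5 = 1 × 1.0000 × 0.13400796 = 0.134008
Relative intensity = 0.134008 / 0.331514 × 100 = 40.42

40.42%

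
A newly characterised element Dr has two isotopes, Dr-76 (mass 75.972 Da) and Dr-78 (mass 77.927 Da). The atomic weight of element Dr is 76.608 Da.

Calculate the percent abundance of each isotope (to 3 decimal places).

Dr-76: 67.468%, Dr-78: 32.532%

Writing the weighted mean with unknown fraction x of Dr-76:
75.972·x + 77.927·(1 − x) = 76.608
(75.972 − 77.927)·x = 76.608 − 77.927
x = -1.319 / -1.955 = 0.67468 → 67.468% Dr-76, 32.532% Dr-78.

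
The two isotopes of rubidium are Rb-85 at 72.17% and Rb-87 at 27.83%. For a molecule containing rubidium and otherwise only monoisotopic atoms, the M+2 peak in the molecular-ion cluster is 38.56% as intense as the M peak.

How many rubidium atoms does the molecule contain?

1

The M+2/M ratio from n Rb atoms is n · q/p = n · 0.2783/0.7217.
n = 0.3856 × 0.7217/0.2783 = 1.00 ≈ 1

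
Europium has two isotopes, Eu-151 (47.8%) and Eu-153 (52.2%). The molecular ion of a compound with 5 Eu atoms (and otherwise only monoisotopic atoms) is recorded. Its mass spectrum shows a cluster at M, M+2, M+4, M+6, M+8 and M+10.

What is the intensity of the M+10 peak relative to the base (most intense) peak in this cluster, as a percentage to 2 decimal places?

Term probabilities: M 0.0250, M+2 0.1363, M+4 0.2976, M+6 0.3250, M+8 0.1775, M+10 0.0388. Base peak = M+6.
P(M+6) = C(5,3) × 0.478^2 × 0.522^3 = 10 × 0.228484 × 0.14223665 = 0.324988 (base)
P(M+10) = C(5,5) × 0.478^0 × 0.522^5 = 1 × 1.0000 × 0.03875721 = 0.038757
Relative intensity = 0.038757 / 0.324988 × 100 = 11.93

11.93%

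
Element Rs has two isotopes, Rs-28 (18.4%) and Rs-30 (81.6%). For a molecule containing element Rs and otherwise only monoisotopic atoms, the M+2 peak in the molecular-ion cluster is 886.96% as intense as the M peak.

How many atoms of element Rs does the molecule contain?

2

With n Rs atoms, P(M+2)/P(M) = C(n,1)·p^(n−1)q / p^n = n·q/p = n · 0.816/0.184.
n = 8.8696 × 0.184/0.816 = 2.00 ≈ 2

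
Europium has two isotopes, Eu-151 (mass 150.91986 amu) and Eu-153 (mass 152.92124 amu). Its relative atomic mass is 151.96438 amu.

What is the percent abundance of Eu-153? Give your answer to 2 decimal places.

With x = fraction of Eu-151 (so Eu-153 is 1 − x):
150.91986·x + 152.92124·(1 − x) = 151.96438
(150.91986 − 152.92124)·x = 151.96438 − 152.92124
x = -0.95686 / -2.00138 = 0.47810 → 47.81% Eu-151, 52.19% Eu-153.

52.19%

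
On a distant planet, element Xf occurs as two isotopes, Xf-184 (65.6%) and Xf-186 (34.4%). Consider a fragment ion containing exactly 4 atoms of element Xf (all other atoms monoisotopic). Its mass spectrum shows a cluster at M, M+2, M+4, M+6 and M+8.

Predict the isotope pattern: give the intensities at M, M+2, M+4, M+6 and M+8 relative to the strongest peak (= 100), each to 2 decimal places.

Each Xf atom is independently Xf-184 (p = 0.656) or Xf-186 (q = 0.344); the cluster is the binomial expansion (p + q)^4.
P(M) = 0.656^4 = 0.185189
P(M+2) = 4 × 0.656^3 × 0.344^1 = 0.388445
P(M+4) = 6 × 0.656^2 × 0.344^2 = 0.305545
P(M+6) = 4 × 0.656^1 × 0.344^3 = 0.106817
P(M+8) = 0.344^4 = 0.014003
The M+2 peak is largest (0.388445); scaling to 100 gives 47.67 : 100.00 : 78.66 : 27.50 : 3.60.

47.67 : 100.00 : 78.66 : 27.50 : 3.60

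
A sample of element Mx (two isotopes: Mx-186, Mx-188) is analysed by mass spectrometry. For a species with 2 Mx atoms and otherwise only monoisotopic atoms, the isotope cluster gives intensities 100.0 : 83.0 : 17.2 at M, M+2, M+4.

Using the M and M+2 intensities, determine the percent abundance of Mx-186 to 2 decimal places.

70.67%

Let p = fractional abundance of Mx-186. I(M+2)/I(M) = [C(2,1)·p^1·(1−p)] / p^2 = 2·(1−p)/p = 83.0/100.0 = 0.8300
(1−p)/p = 0.8300/2 = 0.4150  ⇒  p = 1/(1 + 0.4150) = 0.7067
Mx-186: 70.67%, Mx-188: 29.33%.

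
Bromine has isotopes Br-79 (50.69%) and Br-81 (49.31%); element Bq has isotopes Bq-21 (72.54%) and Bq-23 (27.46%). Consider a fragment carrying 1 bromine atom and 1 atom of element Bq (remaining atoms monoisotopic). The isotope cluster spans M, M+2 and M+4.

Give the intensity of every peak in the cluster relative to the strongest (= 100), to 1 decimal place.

74.0 : 100.0 : 27.3

Bromine pattern (n=1): 0.5069 : 0.4931
Element Bq pattern (n=1): 0.7254 : 0.2746
Convolve the two distributions (both contribute in 2-u steps):
  M: 0.5069×0.7254 = 0.367705
  M+2: 0.5069×0.2746 + 0.4931×0.7254 = 0.496889
  M+4: 0.4931×0.2746 = 0.135405
Scale to base peak (0.496889) = 100: 74.0 : 100.0 : 27.3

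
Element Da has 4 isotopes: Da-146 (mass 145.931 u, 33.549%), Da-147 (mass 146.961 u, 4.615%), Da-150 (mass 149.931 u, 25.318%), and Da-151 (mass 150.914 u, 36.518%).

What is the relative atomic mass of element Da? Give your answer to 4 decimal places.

The abundance-weighted mean is 0.33549 × 145.931 + 0.04615 × 146.961 + 0.25318 × 149.931 + 0.36518 × 150.914
= 48.95839 + 6.78225 + 37.95953 + 55.11077 = 148.81094 u

148.8109 u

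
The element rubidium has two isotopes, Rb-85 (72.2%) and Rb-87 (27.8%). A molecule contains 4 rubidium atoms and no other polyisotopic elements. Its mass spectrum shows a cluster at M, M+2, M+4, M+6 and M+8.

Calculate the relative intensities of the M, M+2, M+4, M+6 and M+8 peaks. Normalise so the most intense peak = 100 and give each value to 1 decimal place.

64.9 : 100.0 : 57.8 : 14.8 : 1.4

The 4 Rb atoms are independent, so intensities follow the terms of (0.722 + 0.278)^4.
P(M) = 0.722^4 = 0.271737
P(M+2) = 4 × 0.722^3 × 0.278^1 = 0.418520
P(M+4) = 6 × 0.722^2 × 0.278^2 = 0.241721
P(M+6) = 4 × 0.722^1 × 0.278^3 = 0.062049
P(M+8) = 0.278^4 = 0.005973
The M+2 peak is largest (0.418520); scaling to 100 gives 64.9 : 100.0 : 57.8 : 14.8 : 1.4.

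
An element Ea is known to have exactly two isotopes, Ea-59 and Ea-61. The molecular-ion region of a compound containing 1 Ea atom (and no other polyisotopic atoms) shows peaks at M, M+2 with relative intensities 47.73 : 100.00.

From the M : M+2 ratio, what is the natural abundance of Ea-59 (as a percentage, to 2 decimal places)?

32.31%

If p is the fraction of Ea that is Ea-59, then I(M+2)/I(M) = [C(1,1)·p^0·(1−p)] / p^1 = 1·(1−p)/p = 100.00/47.73 = 2.0951
(1−p)/p = 2.0951/1 = 2.0951  ⇒  p = 1/(1 + 2.0951) = 0.3231
Ea-59: 32.31%, Ea-61: 67.69%.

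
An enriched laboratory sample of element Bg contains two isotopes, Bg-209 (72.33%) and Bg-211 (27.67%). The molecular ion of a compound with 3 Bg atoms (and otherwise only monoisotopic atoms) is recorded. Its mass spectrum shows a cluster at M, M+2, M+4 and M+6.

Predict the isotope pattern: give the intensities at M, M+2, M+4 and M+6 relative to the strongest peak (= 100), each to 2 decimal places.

87.13 : 100.00 : 38.26 : 4.88

Expanding (0.7233 + 0.2767)^3:
P(M) = 0.7233^3 = 0.378404
P(M+2) = 3 × 0.7233^2 × 0.2767^1 = 0.434278
P(M+4) = 3 × 0.7233^1 × 0.2767^2 = 0.166134
P(M+6) = 0.2767^3 = 0.021185
The M+2 peak is largest (0.434278); scaling to 100 gives 87.13 : 100.00 : 38.26 : 4.88.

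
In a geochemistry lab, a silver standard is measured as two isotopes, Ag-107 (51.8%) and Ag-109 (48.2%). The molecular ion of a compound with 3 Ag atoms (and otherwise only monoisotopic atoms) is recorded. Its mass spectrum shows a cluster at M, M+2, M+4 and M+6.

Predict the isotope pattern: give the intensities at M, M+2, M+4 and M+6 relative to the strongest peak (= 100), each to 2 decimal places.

The 3 Ag atoms are independent, so intensities follow the terms of (0.518 + 0.482)^3.
P(M) = 0.518^3 = 0.138992
P(M+2) = 3 × 0.518^2 × 0.482^1 = 0.387997
P(M+4) = 3 × 0.518^1 × 0.482^2 = 0.361031
P(M+6) = 0.482^3 = 0.111980
The M+2 peak is largest (0.387997); scaling to 100 gives 35.82 : 100.00 : 93.05 : 28.86.

35.82 : 100.00 : 93.05 : 28.86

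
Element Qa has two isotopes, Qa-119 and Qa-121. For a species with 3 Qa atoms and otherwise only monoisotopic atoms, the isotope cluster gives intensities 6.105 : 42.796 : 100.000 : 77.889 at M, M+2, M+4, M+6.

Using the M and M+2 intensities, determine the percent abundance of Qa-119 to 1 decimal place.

30.0%

If p is the fraction of Qa that is Qa-119, then I(M+2)/I(M) = [C(3,1)·p^2·(1−p)] / p^3 = 3·(1−p)/p = 42.796/6.105 = 7.0100
(1−p)/p = 7.0100/3 = 2.3367  ⇒  p = 1/(1 + 2.3367) = 0.2997
Qa-119: 30.0%, Qa-121: 70.0%.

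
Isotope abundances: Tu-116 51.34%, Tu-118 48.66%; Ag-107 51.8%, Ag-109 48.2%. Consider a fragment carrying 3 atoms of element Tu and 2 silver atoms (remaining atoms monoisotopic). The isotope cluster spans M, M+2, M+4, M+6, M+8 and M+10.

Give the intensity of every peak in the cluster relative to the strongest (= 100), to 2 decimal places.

Element Tu pattern (n=3): 0.13532175 : 0.38477344 : 0.36468788 : 0.11521693
Silver pattern (n=2): 0.268324 : 0.499352 : 0.232324
Convolve the two distributions (both contribute in 2-u steps):
  M: 0.13532175×0.268324 = 0.036310
  M+2: 0.13532175×0.499352 + 0.38477344×0.268324 = 0.170817
  M+4: 0.13532175×0.232324 + 0.38477344×0.499352 + 0.36468788×0.268324 = 0.321430
  M+6: 0.38477344×0.232324 + 0.36468788×0.499352 + 0.11521693×0.268324 = 0.302415
  M+8: 0.36468788×0.232324 + 0.11521693×0.499352 = 0.142260
  M+10: 0.11521693×0.232324 = 0.026768
Scale to base peak (0.321430) = 100: 11.30 : 53.14 : 100.00 : 94.08 : 44.26 : 8.33

11.30 : 53.14 : 100.00 : 94.08 : 44.26 : 8.33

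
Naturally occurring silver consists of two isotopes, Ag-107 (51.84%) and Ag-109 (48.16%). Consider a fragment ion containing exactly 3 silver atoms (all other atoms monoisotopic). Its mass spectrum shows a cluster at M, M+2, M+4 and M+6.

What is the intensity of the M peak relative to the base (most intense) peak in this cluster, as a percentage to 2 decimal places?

35.88%

Binomial terms of (0.5184 + 0.4816)^3: M 0.1393, M+2 0.3883, M+4 0.3607, M+6 0.1117 → M+2 is the base peak.
P(M+2) = C(3,1) × 0.5184^2 × 0.4816^1 = 3 × 0.26873856 × 0.4816 = 0.388273 (base)
P(M) = C(3,0) × 0.5184^3 × 0.4816^0 = 1 × 0.13931407 × 1.0000 = 0.139314
Relative intensity = 0.139314 / 0.388273 × 100 = 35.88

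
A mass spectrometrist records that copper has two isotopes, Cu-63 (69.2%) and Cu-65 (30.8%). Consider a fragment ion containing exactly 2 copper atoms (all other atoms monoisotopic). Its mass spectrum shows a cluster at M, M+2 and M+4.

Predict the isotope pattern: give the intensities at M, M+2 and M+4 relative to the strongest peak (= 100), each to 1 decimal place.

100.0 : 89.0 : 19.8

Each Cu atom is independently Cu-63 (p = 0.692) or Cu-65 (q = 0.308); the cluster is the binomial expansion (p + q)^2.
P(M) = 0.692^2 = 0.478864
P(M+2) = 2 × 0.692^1 × 0.308^1 = 0.426272
P(M+4) = 0.308^2 = 0.094864
The M peak is largest (0.478864); scaling to 100 gives 100.0 : 89.0 : 19.8.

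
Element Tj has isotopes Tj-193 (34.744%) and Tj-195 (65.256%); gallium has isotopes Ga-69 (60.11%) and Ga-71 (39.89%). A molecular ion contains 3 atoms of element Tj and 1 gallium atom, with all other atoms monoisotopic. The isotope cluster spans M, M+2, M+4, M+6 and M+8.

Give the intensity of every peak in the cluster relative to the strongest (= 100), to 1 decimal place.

Element Tj pattern (n=3): 0.04194106 : 0.23632047 : 0.44385587 : 0.2778826
Gallium pattern (n=1): 0.6011 : 0.3989
Convolve the two distributions (both contribute in 2-u steps):
  M: 0.04194106×0.6011 = 0.025211
  M+2: 0.04194106×0.3989 + 0.23632047×0.6011 = 0.158783
  M+4: 0.23632047×0.3989 + 0.44385587×0.6011 = 0.361070
  M+6: 0.44385587×0.3989 + 0.2778826×0.6011 = 0.344089
  M+8: 0.2778826×0.3989 = 0.110847
Scale to base peak (0.361070) = 100: 7.0 : 44.0 : 100.0 : 95.3 : 30.7

7.0 : 44.0 : 100.0 : 95.3 : 30.7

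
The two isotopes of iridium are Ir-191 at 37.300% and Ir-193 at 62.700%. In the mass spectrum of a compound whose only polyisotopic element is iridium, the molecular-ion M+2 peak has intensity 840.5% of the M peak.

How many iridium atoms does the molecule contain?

5

For n independent Ir atoms, I(M+2)/I(M) = n · (abundance Ir-193) / (abundance Ir-191) = n · 0.62700/0.37300.
n = 8.405 × 0.37300/0.62700 = 5.00 ≈ 5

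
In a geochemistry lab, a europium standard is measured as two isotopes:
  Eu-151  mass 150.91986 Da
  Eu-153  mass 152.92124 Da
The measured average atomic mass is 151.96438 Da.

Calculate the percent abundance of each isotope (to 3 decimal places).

Writing the weighted mean with unknown fraction x of Eu-151:
150.91986·x + 152.92124·(1 − x) = 151.96438
(150.91986 − 152.92124)·x = 151.96438 − 152.92124
x = -0.95686 / -2.00138 = 0.47810 → 47.810% Eu-151, 52.190% Eu-153.

Eu-151: 47.810%, Eu-153: 52.190%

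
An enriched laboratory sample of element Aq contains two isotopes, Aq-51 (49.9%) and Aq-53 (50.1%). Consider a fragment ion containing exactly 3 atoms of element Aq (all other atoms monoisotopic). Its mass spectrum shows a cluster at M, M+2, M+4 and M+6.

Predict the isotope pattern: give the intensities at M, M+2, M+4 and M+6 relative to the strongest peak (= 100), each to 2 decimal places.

33.07 : 99.60 : 100.00 : 33.47

The 3 Aq atoms are independent, so intensities follow the terms of (0.499 + 0.501)^3.
P(M) = 0.499^3 = 0.124251
P(M+2) = 3 × 0.499^2 × 0.501^1 = 0.374249
P(M+4) = 3 × 0.499^1 × 0.501^2 = 0.375748
P(M+6) = 0.501^3 = 0.125752
The M+4 peak is largest (0.375748); scaling to 100 gives 33.07 : 99.60 : 100.00 : 33.47.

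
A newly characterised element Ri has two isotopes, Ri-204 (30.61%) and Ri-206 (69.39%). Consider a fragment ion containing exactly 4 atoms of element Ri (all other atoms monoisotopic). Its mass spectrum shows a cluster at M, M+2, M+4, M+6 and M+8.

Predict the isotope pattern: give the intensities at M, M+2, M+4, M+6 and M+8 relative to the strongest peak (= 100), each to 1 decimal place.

2.1 : 19.5 : 66.2 : 100.0 : 56.7

Expanding (0.3061 + 0.6939)^4:
P(M) = 0.3061^4 = 0.008779
P(M+2) = 4 × 0.3061^3 × 0.6939^1 = 0.079606
P(M+4) = 6 × 0.3061^2 × 0.6939^2 = 0.270690
P(M+6) = 4 × 0.3061^1 × 0.6939^3 = 0.409085
P(M+8) = 0.6939^4 = 0.231840
The M+6 peak is largest (0.409085); scaling to 100 gives 2.1 : 19.5 : 66.2 : 100.0 : 56.7.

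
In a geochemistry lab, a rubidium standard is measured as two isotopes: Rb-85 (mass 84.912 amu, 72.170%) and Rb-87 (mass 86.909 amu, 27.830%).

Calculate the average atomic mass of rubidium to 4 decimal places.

Ar = Σ fᵢ·mᵢ = 0.72170 × 84.912 + 0.27830 × 86.909
= 61.28099 + 24.18677 = 85.46776 amu

85.4678 amu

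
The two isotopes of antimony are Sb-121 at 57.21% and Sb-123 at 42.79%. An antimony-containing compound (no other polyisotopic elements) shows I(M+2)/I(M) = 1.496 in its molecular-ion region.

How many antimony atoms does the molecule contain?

For n independent Sb atoms, I(M+2)/I(M) = n · (abundance Sb-123) / (abundance Sb-121) = n · 0.4279/0.5721.
n = 1.496 × 0.5721/0.4279 = 2.00 ≈ 2

2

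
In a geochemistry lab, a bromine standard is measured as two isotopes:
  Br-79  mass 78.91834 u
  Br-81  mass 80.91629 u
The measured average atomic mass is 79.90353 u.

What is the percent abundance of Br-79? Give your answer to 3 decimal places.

Let x be the fractional abundance of Br-79; then Br-81 has abundance 1 − x.
78.91834·x + 80.91629·(1 − x) = 79.90353
(78.91834 − 80.91629)·x = 79.90353 − 80.91629
x = -1.01276 / -1.99795 = 0.50690 → 50.690% Br-79, 49.310% Br-81.

50.690%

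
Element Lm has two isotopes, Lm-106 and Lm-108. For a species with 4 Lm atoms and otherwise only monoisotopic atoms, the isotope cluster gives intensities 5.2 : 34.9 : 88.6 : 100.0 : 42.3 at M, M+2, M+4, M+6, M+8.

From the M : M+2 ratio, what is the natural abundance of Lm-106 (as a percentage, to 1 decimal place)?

37.3%

Let p = fractional abundance of Lm-106. I(M+2)/I(M) = [C(4,1)·p^3·(1−p)] / p^4 = 4·(1−p)/p = 34.9/5.2 = 6.7115
(1−p)/p = 6.7115/4 = 1.6779  ⇒  p = 1/(1 + 1.6779) = 0.3734
Lm-106: 37.3%, Lm-108: 62.7%.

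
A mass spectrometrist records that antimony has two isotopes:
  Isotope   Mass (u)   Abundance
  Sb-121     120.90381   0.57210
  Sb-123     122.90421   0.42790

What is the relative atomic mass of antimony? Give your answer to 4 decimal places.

Average mass = Σ (abundance × isotope mass) = 0.57210 × 120.90381 + 0.42790 × 122.90421
= 69.169070 + 52.590711 = 121.759781 u

121.7598 u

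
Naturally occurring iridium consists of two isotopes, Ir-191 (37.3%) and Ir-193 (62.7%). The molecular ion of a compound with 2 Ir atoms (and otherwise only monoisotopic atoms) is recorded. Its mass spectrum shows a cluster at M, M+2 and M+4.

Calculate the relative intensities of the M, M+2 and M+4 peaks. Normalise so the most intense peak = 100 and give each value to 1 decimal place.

The 2 Ir atoms are independent, so intensities follow the terms of (0.373 + 0.627)^2.
P(M) = 0.373^2 = 0.139129
P(M+2) = 2 × 0.373^1 × 0.627^1 = 0.467742
P(M+4) = 0.627^2 = 0.393129
The M+2 peak is largest (0.467742); scaling to 100 gives 29.7 : 100.0 : 84.0.

29.7 : 100.0 : 84.0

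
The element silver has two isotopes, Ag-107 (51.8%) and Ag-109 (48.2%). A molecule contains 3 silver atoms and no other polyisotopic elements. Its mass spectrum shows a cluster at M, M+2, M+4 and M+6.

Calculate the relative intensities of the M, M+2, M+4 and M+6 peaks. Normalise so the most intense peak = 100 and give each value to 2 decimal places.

Expanding (0.518 + 0.482)^3:
P(M) = 0.518^3 = 0.138992
P(M+2) = 3 × 0.518^2 × 0.482^1 = 0.387997
P(M+4) = 3 × 0.518^1 × 0.482^2 = 0.361031
P(M+6) = 0.482^3 = 0.111980
The M+2 peak is largest (0.387997); scaling to 100 gives 35.82 : 100.00 : 93.05 : 28.86.

35.82 : 100.00 : 93.05 : 28.86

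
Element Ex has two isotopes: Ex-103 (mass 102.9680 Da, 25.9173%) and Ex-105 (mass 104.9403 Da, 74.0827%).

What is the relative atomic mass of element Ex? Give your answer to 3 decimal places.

Average mass = Σ (abundance × isotope mass) = 0.259173 × 102.9680 + 0.740827 × 104.9403
= 26.68653 + 77.74261 = 104.42914 Da

104.429 Da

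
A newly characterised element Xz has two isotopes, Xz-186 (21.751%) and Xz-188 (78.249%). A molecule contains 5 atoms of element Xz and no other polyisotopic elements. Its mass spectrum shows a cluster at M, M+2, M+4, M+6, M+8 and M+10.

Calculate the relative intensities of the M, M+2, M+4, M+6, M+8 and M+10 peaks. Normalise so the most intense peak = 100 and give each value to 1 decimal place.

Each Xz atom is independently Xz-186 (p = 0.21751) or Xz-188 (q = 0.78249); the cluster is the binomial expansion (p + q)^5.
P(M) = 0.21751^5 = 0.000487
P(M+2) = 5 × 0.21751^4 × 0.78249^1 = 0.008757
P(M+4) = 10 × 0.21751^3 × 0.78249^2 = 0.063008
P(M+6) = 10 × 0.21751^2 × 0.78249^3 = 0.226670
P(M+8) = 5 × 0.21751^1 × 0.78249^4 = 0.407722
P(M+10) = 0.78249^5 = 0.293355
The M+8 peak is largest (0.407722); scaling to 100 gives 0.1 : 2.1 : 15.5 : 55.6 : 100.0 : 71.9.

0.1 : 2.1 : 15.5 : 55.6 : 100.0 : 71.9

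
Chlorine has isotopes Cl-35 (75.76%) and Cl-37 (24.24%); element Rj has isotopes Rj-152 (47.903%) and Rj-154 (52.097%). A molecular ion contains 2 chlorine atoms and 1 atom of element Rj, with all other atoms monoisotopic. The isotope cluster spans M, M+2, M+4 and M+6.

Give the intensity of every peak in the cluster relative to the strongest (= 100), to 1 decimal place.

Chlorine pattern (n=2): 0.57395776 : 0.36728448 : 0.05875776
Element Rj pattern (n=1): 0.47903 : 0.52097
Convolve the two distributions (both contribute in 2-u steps):
  M: 0.57395776×0.47903 = 0.274943
  M+2: 0.57395776×0.52097 + 0.36728448×0.47903 = 0.474955
  M+4: 0.36728448×0.52097 + 0.05875776×0.47903 = 0.219491
  M+6: 0.05875776×0.52097 = 0.030611
Scale to base peak (0.474955) = 100: 57.9 : 100.0 : 46.2 : 6.4

57.9 : 100.0 : 46.2 : 6.4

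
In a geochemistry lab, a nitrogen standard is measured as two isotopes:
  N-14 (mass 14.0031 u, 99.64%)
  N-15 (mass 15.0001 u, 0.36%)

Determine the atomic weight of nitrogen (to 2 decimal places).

14.01 u

The abundance-weighted mean is 0.9964 × 14.0031 + 0.0036 × 15.0001
= 13.95269 + 0.05400 = 14.00669 u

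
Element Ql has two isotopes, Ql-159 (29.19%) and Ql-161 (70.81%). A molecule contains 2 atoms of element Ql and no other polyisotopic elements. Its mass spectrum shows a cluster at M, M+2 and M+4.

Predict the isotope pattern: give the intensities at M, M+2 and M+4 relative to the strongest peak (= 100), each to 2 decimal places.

16.99 : 82.45 : 100.00

Expanding (0.2919 + 0.7081)^2:
P(M) = 0.2919^2 = 0.085206
P(M+2) = 2 × 0.2919^1 × 0.7081^1 = 0.413389
P(M+4) = 0.7081^2 = 0.501406
The M+4 peak is largest (0.501406); scaling to 100 gives 16.99 : 82.45 : 100.00.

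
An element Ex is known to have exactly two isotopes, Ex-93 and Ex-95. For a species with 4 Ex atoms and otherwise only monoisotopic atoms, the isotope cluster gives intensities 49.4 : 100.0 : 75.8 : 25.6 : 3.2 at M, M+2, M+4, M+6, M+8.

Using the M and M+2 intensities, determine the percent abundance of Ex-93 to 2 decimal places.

66.40%

If p is the fraction of Ex that is Ex-93, then I(M+2)/I(M) = [C(4,1)·p^3·(1−p)] / p^4 = 4·(1−p)/p = 100.0/49.4 = 2.0243
(1−p)/p = 2.0243/4 = 0.5061  ⇒  p = 1/(1 + 0.5061) = 0.6640
Ex-93: 66.40%, Ex-95: 33.60%.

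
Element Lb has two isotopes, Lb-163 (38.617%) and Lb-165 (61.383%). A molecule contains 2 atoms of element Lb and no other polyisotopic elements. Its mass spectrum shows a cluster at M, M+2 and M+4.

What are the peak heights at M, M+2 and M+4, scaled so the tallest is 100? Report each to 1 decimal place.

Each Lb atom is independently Lb-163 (p = 0.38617) or Lb-165 (q = 0.61383); the cluster is the binomial expansion (p + q)^2.
P(M) = 0.38617^2 = 0.149127
P(M+2) = 2 × 0.38617^1 × 0.61383^1 = 0.474085
P(M+4) = 0.61383^2 = 0.376787
The M+2 peak is largest (0.474085); scaling to 100 gives 31.5 : 100.0 : 79.5.

31.5 : 100.0 : 79.5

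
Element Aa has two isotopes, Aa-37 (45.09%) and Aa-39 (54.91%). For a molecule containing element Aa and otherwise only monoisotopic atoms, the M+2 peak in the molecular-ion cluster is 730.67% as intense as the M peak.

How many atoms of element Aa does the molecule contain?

6

With n Aa atoms, P(M+2)/P(M) = C(n,1)·p^(n−1)q / p^n = n·q/p = n · 0.5491/0.4509.
n = 7.3067 × 0.4509/0.5491 = 6.00 ≈ 6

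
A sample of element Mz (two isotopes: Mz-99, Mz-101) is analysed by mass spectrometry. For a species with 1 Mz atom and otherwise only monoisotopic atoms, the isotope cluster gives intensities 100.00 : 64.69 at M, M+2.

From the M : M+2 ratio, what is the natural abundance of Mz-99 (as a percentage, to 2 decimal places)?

60.72%

Write p for the Mz-99 fraction. I(M+2)/I(M) = [C(1,1)·p^0·(1−p)] / p^1 = 1·(1−p)/p = 64.69/100.00 = 0.6469
(1−p)/p = 0.6469/1 = 0.6469  ⇒  p = 1/(1 + 0.6469) = 0.6072
Mz-99: 60.72%, Mz-101: 39.28%.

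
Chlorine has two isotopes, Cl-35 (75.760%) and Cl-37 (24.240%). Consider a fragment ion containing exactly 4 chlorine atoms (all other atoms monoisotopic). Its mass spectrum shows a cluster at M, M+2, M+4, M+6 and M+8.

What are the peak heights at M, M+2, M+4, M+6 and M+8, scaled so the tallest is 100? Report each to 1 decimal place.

78.1 : 100.0 : 48.0 : 10.2 : 0.8

Each Cl atom is independently Cl-35 (p = 0.75760) or Cl-37 (q = 0.24240); the cluster is the binomial expansion (p + q)^4.
P(M) = 0.75760^4 = 0.329428
P(M+2) = 4 × 0.75760^3 × 0.24240^1 = 0.421612
P(M+4) = 6 × 0.75760^2 × 0.24240^2 = 0.202347
P(M+6) = 4 × 0.75760^1 × 0.24240^3 = 0.043162
P(M+8) = 0.24240^4 = 0.003452
The M+2 peak is largest (0.421612); scaling to 100 gives 78.1 : 100.0 : 48.0 : 10.2 : 0.8.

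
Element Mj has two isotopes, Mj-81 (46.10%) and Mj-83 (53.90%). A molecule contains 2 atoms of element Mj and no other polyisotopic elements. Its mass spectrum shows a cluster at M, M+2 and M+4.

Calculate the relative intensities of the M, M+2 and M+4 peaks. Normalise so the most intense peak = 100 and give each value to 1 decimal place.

42.8 : 100.0 : 58.5

Each Mj atom is independently Mj-81 (p = 0.4610) or Mj-83 (q = 0.5390); the cluster is the binomial expansion (p + q)^2.
P(M) = 0.4610^2 = 0.212521
P(M+2) = 2 × 0.4610^1 × 0.5390^1 = 0.496958
P(M+4) = 0.5390^2 = 0.290521
The M+2 peak is largest (0.496958); scaling to 100 gives 42.8 : 100.0 : 58.5.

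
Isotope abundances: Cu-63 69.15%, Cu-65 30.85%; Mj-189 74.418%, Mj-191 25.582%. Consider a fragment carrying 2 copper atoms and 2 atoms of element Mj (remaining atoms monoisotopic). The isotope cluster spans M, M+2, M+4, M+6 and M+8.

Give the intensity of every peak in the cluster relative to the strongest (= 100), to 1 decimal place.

Copper pattern (n=2): 0.47817225 : 0.4266555 : 0.09517225
Element Mj pattern (n=2): 0.55380387 : 0.38075226 : 0.06544387
Convolve the two distributions (both contribute in 2-u steps):
  M: 0.47817225×0.55380387 = 0.264814
  M+2: 0.47817225×0.38075226 + 0.4266555×0.55380387 = 0.418349
  M+4: 0.47817225×0.06544387 + 0.4266555×0.38075226 + 0.09517225×0.55380387 = 0.246450
  M+6: 0.4266555×0.06544387 + 0.09517225×0.38075226 = 0.064159
  M+8: 0.09517225×0.06544387 = 0.006228
Scale to base peak (0.418349) = 100: 63.3 : 100.0 : 58.9 : 15.3 : 1.5

63.3 : 100.0 : 58.9 : 15.3 : 1.5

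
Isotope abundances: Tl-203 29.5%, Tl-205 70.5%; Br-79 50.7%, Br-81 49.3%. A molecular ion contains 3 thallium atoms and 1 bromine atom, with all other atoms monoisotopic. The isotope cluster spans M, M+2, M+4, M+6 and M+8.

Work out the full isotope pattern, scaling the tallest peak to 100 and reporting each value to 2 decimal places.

3.30 : 26.86 : 79.53 : 100.00 : 43.79

Thallium pattern (n=3): 0.02567237 : 0.18405787 : 0.43986713 : 0.35040263
Bromine pattern (n=1): 0.5070 : 0.4930
Convolve the two distributions (both contribute in 2-u steps):
  M: 0.02567237×0.5070 = 0.013016
  M+2: 0.02567237×0.4930 + 0.18405787×0.5070 = 0.105974
  M+4: 0.18405787×0.4930 + 0.43986713×0.5070 = 0.313753
  M+6: 0.43986713×0.4930 + 0.35040263×0.5070 = 0.394509
  M+8: 0.35040263×0.4930 = 0.172748
Scale to base peak (0.394509) = 100: 3.30 : 26.86 : 79.53 : 100.00 : 43.79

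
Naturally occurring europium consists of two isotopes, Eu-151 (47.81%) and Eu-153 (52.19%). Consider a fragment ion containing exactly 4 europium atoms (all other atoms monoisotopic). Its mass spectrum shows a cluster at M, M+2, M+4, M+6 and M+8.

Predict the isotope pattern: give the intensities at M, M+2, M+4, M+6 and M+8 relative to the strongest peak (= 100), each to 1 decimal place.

14.0 : 61.1 : 100.0 : 72.8 : 19.9

Each Eu atom is independently Eu-151 (p = 0.4781) or Eu-153 (q = 0.5219); the cluster is the binomial expansion (p + q)^4.
P(M) = 0.4781^4 = 0.052249
P(M+2) = 4 × 0.4781^3 × 0.5219^1 = 0.228141
P(M+4) = 6 × 0.4781^2 × 0.5219^2 = 0.373563
P(M+6) = 4 × 0.4781^1 × 0.5219^3 = 0.271857
P(M+8) = 0.5219^4 = 0.074191
The M+4 peak is largest (0.373563); scaling to 100 gives 14.0 : 61.1 : 100.0 : 72.8 : 19.9.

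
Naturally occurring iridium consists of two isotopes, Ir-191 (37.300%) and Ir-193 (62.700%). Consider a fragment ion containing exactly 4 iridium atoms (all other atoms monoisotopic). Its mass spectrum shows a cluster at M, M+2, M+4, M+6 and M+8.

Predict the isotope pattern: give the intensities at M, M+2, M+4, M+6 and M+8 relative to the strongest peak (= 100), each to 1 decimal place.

5.3 : 35.4 : 89.2 : 100.0 : 42.0

Each Ir atom is independently Ir-191 (p = 0.37300) or Ir-193 (q = 0.62700); the cluster is the binomial expansion (p + q)^4.
P(M) = 0.37300^4 = 0.019357
P(M+2) = 4 × 0.37300^3 × 0.62700^1 = 0.130153
P(M+4) = 6 × 0.37300^2 × 0.62700^2 = 0.328174
P(M+6) = 4 × 0.37300^1 × 0.62700^3 = 0.367766
P(M+8) = 0.62700^4 = 0.154550
The M+6 peak is largest (0.367766); scaling to 100 gives 5.3 : 35.4 : 89.2 : 100.0 : 42.0.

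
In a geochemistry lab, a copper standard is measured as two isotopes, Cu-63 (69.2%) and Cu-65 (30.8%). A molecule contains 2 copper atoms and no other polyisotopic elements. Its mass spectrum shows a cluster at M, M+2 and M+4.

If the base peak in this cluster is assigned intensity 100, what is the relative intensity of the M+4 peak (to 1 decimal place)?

19.8

(0.692 + 0.308)^2 gives M 0.4789, M+2 0.4263, M+4 0.0949; the largest is M.
P(M) = C(2,0) × 0.692^2 × 0.308^0 = 1 × 0.478864 × 1.0000 = 0.478864 (base)
P(M+4) = C(2,2) × 0.692^0 × 0.308^2 = 1 × 1.0000 × 0.094864 = 0.094864
Relative intensity = 0.094864 / 0.478864 × 100 = 19.8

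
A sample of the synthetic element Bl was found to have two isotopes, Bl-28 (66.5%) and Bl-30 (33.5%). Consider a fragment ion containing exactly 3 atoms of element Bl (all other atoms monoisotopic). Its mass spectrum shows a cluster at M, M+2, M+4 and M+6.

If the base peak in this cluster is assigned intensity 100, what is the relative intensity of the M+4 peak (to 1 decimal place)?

Binomial terms of (0.665 + 0.335)^3: M 0.2941, M+2 0.4444, M+4 0.2239, M+6 0.0376 → M+2 is the base peak.
P(M+2) = C(3,1) × 0.665^2 × 0.335^1 = 3 × 0.442225 × 0.3350 = 0.444436 (base)
P(M+4) = C(3,2) × 0.665^1 × 0.335^2 = 3 × 0.6650 × 0.112225 = 0.223889
Relative intensity = 0.223889 / 0.444436 × 100 = 50.4

50.4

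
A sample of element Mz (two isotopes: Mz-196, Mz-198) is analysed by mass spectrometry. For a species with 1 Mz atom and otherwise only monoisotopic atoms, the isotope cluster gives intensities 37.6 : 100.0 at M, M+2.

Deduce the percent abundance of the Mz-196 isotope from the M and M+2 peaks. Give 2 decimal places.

27.33%

If p is the fraction of Mz that is Mz-196, then I(M+2)/I(M) = [C(1,1)·p^0·(1−p)] / p^1 = 1·(1−p)/p = 100.0/37.6 = 2.6596
(1−p)/p = 2.6596/1 = 2.6596  ⇒  p = 1/(1 + 2.6596) = 0.2733
Mz-196: 27.33%, Mz-198: 72.67%.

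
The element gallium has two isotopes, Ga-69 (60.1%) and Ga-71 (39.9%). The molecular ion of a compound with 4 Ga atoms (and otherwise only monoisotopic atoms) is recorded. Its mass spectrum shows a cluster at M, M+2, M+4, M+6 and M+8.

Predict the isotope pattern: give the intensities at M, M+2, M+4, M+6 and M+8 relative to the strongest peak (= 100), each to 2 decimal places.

Expanding (0.601 + 0.399)^4:
P(M) = 0.601^4 = 0.130466
P(M+2) = 4 × 0.601^3 × 0.399^1 = 0.346463
P(M+4) = 6 × 0.601^2 × 0.399^2 = 0.345021
P(M+6) = 4 × 0.601^1 × 0.399^3 = 0.152705
P(M+8) = 0.399^4 = 0.025345
The M+2 peak is largest (0.346463); scaling to 100 gives 37.66 : 100.00 : 99.58 : 44.08 : 7.32.

37.66 : 100.00 : 99.58 : 44.08 : 7.32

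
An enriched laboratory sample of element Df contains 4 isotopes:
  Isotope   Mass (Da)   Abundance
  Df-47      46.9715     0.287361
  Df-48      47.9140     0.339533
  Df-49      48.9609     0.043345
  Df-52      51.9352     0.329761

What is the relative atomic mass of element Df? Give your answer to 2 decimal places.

49.01 Da

Ar = Σ fᵢ·mᵢ = 0.287361 × 46.9715 + 0.339533 × 47.9140 + 0.043345 × 48.9609 + 0.329761 × 51.9352
= 13.49778 + 16.26838 + 2.12221 + 17.12620 = 49.01457 Da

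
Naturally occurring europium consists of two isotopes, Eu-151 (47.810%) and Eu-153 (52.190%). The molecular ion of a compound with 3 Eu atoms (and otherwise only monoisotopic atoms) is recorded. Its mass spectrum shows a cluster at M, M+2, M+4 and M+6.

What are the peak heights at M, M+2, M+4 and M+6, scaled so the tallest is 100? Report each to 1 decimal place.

Expanding (0.47810 + 0.52190)^3:
P(M) = 0.47810^3 = 0.109284
P(M+2) = 3 × 0.47810^2 × 0.52190^1 = 0.357887
P(M+4) = 3 × 0.47810^1 × 0.52190^2 = 0.390674
P(M+6) = 0.52190^3 = 0.142155
The M+4 peak is largest (0.390674); scaling to 100 gives 28.0 : 91.6 : 100.0 : 36.4.

28.0 : 91.6 : 100.0 : 36.4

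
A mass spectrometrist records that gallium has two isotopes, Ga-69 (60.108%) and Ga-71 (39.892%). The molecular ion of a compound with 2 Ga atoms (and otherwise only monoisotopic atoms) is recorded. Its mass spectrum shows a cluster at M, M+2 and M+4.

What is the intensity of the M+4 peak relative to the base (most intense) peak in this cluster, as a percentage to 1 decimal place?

33.2%

Binomial terms of (0.60108 + 0.39892)^2: M 0.3613, M+2 0.4796, M+4 0.1591 → M+2 is the base peak.
P(M+2) = C(2,1) × 0.60108^1 × 0.39892^1 = 2 × 0.60108 × 0.39892 = 0.479566 (base)
P(M+4) = C(2,2) × 0.60108^0 × 0.39892^2 = 1 × 1.0000 × 0.15913717 = 0.159137
Relative intensity = 0.159137 / 0.479566 × 100 = 33.2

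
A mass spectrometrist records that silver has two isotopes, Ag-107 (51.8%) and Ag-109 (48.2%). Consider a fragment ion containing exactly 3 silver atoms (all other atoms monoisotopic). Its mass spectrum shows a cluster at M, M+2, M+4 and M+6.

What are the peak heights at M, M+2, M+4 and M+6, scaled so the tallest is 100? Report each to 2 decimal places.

35.82 : 100.00 : 93.05 : 28.86

Expanding (0.518 + 0.482)^3:
P(M) = 0.518^3 = 0.138992
P(M+2) = 3 × 0.518^2 × 0.482^1 = 0.387997
P(M+4) = 3 × 0.518^1 × 0.482^2 = 0.361031
P(M+6) = 0.482^3 = 0.111980
The M+2 peak is largest (0.387997); scaling to 100 gives 35.82 : 100.00 : 93.05 : 28.86.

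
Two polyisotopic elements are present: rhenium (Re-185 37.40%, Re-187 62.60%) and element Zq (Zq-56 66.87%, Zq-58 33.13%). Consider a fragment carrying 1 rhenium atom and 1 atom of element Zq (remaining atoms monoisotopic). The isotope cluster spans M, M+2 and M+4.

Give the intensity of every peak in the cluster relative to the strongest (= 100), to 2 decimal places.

46.10 : 100.00 : 38.23

Rhenium pattern (n=1): 0.3740 : 0.6260
Element Zq pattern (n=1): 0.6687 : 0.3313
Convolve the two distributions (both contribute in 2-u steps):
  M: 0.3740×0.6687 = 0.250094
  M+2: 0.3740×0.3313 + 0.6260×0.6687 = 0.542512
  M+4: 0.6260×0.3313 = 0.207394
Scale to base peak (0.542512) = 100: 46.10 : 100.00 : 38.23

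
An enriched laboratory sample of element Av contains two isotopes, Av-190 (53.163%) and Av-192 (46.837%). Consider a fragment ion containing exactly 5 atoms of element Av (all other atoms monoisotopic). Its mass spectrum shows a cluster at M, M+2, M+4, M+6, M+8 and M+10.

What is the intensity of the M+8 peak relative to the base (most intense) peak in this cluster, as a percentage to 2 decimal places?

Binomial terms of (0.53163 + 0.46837)^5: M 0.0425, M+2 0.1871, M+4 0.3296, M+6 0.2904, M+8 0.1279, M+10 0.0225 → M+4 is the base peak.
P(M+4) = C(5,2) × 0.53163^3 × 0.46837^2 = 10 × 0.15025483 × 0.21937046 = 0.329615 (base)
P(M+8) = C(5,4) × 0.53163^1 × 0.46837^4 = 5 × 0.53163 × 0.0481234 = 0.127919
Relative intensity = 0.127919 / 0.329615 × 100 = 38.81

38.81%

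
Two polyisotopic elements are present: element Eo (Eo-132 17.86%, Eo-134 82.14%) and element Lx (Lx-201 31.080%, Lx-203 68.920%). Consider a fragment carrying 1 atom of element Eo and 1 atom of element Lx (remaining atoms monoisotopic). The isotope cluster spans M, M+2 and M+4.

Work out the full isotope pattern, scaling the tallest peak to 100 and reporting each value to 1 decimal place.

Element Eo pattern (n=1): 0.1786 : 0.8214
Element Lx pattern (n=1): 0.3108 : 0.6892
Convolve the two distributions (both contribute in 2-u steps):
  M: 0.1786×0.3108 = 0.055509
  M+2: 0.1786×0.6892 + 0.8214×0.3108 = 0.378382
  M+4: 0.8214×0.6892 = 0.566109
Scale to base peak (0.566109) = 100: 9.8 : 66.8 : 100.0

9.8 : 66.8 : 100.0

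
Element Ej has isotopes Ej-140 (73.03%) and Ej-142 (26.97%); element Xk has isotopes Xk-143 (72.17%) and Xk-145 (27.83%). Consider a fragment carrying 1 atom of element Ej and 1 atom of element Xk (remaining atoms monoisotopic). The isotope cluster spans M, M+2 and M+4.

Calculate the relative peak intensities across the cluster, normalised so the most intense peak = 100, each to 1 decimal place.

Element Ej pattern (n=1): 0.7303 : 0.2697
Element Xk pattern (n=1): 0.7217 : 0.2783
Convolve the two distributions (both contribute in 2-u steps):
  M: 0.7303×0.7217 = 0.527058
  M+2: 0.7303×0.2783 + 0.2697×0.7217 = 0.397885
  M+4: 0.2697×0.2783 = 0.075058
Scale to base peak (0.527058) = 100: 100.0 : 75.5 : 14.2

100.0 : 75.5 : 14.2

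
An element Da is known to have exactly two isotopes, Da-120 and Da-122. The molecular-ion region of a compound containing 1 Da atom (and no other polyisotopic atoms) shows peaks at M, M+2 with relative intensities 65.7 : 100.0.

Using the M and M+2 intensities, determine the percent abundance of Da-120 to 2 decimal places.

If p is the fraction of Da that is Da-120, then I(M+2)/I(M) = [C(1,1)·p^0·(1−p)] / p^1 = 1·(1−p)/p = 100.0/65.7 = 1.5221
(1−p)/p = 1.5221/1 = 1.5221  ⇒  p = 1/(1 + 1.5221) = 0.3965
Da-120: 39.65%, Da-122: 60.35%.

39.65%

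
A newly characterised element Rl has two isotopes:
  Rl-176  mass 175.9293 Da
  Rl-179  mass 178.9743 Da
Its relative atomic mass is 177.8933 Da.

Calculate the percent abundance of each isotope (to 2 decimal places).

Rl-176: 35.50%, Rl-179: 64.50%

Writing the weighted mean with unknown fraction x of Rl-176:
175.9293·x + 178.9743·(1 − x) = 177.8933
(175.9293 − 178.9743)·x = 177.8933 − 178.9743
x = -1.0810 / -3.0450 = 0.35501 → 35.50% Rl-176, 64.50% Rl-179.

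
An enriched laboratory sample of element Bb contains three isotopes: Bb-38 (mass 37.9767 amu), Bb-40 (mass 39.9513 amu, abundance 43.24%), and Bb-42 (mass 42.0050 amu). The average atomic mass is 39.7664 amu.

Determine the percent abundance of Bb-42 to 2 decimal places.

23.23%

The remaining 56.76% is split between Bb-38 (fraction x) and Bb-42 (fraction 0.5676 − x).
Substituting: 37.9767x + 42.0050(0.5676 − x) = 22.49145788
(37.9767 − 42.0050)x = -1.35058012  ⇒  x = 0.33527, y = 0.23233
Bb-38: 33.53%, Bb-42: 23.23%.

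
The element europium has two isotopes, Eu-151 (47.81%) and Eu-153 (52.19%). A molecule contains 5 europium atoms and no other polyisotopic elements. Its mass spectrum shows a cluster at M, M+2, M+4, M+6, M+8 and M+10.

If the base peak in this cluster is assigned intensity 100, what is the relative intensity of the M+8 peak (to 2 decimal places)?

54.58

Term probabilities: M 0.0250, M+2 0.1363, M+4 0.2977, M+6 0.3249, M+8 0.1774, M+10 0.0387. Base peak = M+6.
P(M+6) = C(5,3) × 0.4781^2 × 0.5219^3 = 10 × 0.22857961 × 0.14215492 = 0.324937 (base)
P(M+8) = C(5,4) × 0.4781^1 × 0.5219^4 = 5 × 0.4781 × 0.07419065 = 0.177353
Relative intensity = 0.177353 / 0.324937 × 100 = 54.58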